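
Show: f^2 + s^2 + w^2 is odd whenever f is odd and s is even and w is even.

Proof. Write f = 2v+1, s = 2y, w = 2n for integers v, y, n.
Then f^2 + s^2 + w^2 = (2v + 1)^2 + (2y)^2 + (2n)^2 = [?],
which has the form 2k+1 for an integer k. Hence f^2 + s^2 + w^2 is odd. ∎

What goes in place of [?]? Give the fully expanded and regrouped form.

(2v + 1)^2 + (2y)^2 + (2n)^2 = 4n^2 + 4v^2 + 4v + 4y^2 + 1
= 2(2n^2 + 2v^2 + 2v + 2y^2) + 1.
Since 2n^2 + 2v^2 + 2v + 2y^2 is an integer, the sum of squares is of the form 2k+1 for an integer k.

2(2n^2 + 2v^2 + 2v + 2y^2) + 1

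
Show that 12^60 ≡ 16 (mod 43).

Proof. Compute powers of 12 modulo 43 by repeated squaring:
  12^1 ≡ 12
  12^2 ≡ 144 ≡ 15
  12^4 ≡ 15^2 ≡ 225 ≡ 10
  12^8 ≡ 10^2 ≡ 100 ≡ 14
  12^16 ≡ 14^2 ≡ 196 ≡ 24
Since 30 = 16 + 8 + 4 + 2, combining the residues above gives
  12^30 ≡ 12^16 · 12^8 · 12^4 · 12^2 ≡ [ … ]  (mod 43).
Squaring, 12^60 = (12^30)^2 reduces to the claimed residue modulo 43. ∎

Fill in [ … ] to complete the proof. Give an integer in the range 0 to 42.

4

12^16 · 12^8 · 12^4 · 12^2 ≡ 24 · 14 · 10 · 15 = 50400.
50400 mod 43 = 4, so 12^30 ≡ 4 (mod 43).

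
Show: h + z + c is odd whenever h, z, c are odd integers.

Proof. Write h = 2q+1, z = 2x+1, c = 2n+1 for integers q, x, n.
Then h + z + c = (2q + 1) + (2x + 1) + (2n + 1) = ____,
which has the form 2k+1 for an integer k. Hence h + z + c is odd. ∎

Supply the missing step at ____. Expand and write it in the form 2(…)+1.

2(n + q + x + 1) + 1

Expanding: (2q + 1) + (2x + 1) + (2n + 1) = 2n + 2q + 2x + 3.
Every term except the constant is even, so this is 2(n + q + x + 1) + 1,
and n + q + x + 1 ∈ ℤ gives the required form.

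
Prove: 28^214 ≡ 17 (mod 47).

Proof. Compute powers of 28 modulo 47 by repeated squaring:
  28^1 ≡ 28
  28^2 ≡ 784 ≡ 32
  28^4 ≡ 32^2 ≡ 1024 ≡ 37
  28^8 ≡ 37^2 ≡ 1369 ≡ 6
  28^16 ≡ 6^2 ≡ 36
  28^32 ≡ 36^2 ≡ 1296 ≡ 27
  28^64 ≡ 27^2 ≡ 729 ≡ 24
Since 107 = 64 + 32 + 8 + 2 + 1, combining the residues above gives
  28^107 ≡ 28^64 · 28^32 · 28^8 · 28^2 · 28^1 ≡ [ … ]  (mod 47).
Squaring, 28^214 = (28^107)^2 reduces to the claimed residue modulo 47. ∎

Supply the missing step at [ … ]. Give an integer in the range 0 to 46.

8

Multiply the listed residues: 24 · 27 · 6 · 32 · 28 = 648 → 3888 → 124416 → 3483648.
Reducing modulo 47: 3483648 = 74120·47 + 8, so 28^107 ≡ 8.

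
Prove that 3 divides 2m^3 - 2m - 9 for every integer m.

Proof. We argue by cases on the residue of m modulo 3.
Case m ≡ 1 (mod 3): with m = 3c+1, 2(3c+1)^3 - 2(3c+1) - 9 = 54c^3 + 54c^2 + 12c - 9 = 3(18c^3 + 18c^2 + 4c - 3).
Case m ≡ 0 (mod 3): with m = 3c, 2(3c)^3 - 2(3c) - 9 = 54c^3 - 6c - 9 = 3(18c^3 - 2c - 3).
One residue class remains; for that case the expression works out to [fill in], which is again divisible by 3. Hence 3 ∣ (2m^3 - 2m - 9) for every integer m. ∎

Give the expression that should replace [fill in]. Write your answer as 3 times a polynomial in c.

3(18c^3 + 36c^2 + 22c + 1)

The residues treated are {1, 0}, so the missing case is m ≡ 2 (mod 3); write m = 3c+2.
Then 2(3c+2)^3 - 2(3c+2) - 9 = 54c^3 + 108c^2 + 66c + 3 = 3(18c^3 + 36c^2 + 22c + 1).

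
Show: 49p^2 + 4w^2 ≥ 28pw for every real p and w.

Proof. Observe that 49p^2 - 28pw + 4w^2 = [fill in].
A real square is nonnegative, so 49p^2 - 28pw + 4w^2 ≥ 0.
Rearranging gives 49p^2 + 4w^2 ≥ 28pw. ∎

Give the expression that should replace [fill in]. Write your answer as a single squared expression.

(7p - 2w)^2

The leading and trailing coefficients are 7^2 and 2^2, and 28 = 2·7·2, so the trinomial is (7p - 2w)^2.
Hence 49p^2 - 28pw + 4w^2 ≥ 0.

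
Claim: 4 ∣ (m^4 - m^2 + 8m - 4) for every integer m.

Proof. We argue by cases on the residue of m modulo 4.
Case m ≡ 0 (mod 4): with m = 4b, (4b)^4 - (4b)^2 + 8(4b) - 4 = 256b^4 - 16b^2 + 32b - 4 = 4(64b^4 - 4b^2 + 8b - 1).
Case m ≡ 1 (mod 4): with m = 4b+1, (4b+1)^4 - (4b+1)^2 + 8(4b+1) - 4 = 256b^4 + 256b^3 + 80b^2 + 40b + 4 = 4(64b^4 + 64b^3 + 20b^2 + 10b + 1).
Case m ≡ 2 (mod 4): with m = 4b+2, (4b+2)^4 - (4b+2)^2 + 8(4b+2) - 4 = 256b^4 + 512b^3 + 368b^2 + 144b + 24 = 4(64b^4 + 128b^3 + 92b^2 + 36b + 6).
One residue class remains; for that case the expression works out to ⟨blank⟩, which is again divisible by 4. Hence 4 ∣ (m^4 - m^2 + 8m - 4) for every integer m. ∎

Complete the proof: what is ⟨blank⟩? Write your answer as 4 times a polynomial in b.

The residues treated are {0, 1, 2}, so the missing case is m ≡ 3 (mod 4); write m = 4b+3.
Then (4b+3)^4 - (4b+3)^2 + 8(4b+3) - 4 = 256b^4 + 768b^3 + 848b^2 + 440b + 92 = 4(64b^4 + 192b^3 + 212b^2 + 110b + 23).

4(64b^4 + 192b^3 + 212b^2 + 110b + 23)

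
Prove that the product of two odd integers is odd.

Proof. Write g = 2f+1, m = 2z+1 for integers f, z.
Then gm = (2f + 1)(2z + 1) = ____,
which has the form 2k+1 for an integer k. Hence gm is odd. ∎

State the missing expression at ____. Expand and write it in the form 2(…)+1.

2(2fz + f + z) + 1

(2f + 1)(2z + 1) = 4fz + 2f + 2z + 1
= 2(2fz + f + z) + 1.
Since 2fz + f + z is an integer, the product is of the form 2k+1 for an integer k.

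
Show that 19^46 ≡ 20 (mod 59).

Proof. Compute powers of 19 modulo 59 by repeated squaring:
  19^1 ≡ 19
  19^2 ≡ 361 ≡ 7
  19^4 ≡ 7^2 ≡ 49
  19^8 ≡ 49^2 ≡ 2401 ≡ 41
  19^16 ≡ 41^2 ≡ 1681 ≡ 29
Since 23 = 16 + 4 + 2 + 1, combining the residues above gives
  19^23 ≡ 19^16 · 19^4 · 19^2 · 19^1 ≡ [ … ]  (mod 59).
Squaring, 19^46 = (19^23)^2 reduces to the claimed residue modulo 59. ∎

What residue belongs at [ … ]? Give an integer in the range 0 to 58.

19^16 · 19^4 · 19^2 · 19^1 ≡ 29 · 49 · 7 · 19 = 188993.
188993 mod 59 = 16, so 19^23 ≡ 16 (mod 59).

16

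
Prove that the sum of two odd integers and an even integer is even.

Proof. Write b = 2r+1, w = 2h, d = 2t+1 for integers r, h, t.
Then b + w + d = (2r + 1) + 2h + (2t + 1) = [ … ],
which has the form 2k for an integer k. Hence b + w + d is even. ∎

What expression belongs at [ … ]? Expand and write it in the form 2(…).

Expanding: (2r + 1) + 2h + (2t + 1) = 2h + 2r + 2t + 2.
Every term is even; pulling out the factor of 2 gives 2(h + r + t + 1).

2(h + r + t + 1)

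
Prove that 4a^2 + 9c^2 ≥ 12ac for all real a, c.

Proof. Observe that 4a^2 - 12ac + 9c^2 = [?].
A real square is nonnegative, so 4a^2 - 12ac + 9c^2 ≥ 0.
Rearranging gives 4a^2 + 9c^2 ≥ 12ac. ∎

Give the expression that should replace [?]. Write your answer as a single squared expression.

(2a - 3c)^2

The leading and trailing coefficients are 2^2 and 3^2, and 12 = 2·2·3, so the trinomial is (2a - 3c)^2.
Hence 4a^2 - 12ac + 9c^2 ≥ 0.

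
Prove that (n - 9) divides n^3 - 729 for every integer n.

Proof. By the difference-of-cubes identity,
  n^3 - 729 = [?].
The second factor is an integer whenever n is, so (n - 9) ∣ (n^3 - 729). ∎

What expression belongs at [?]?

(n - 9)(n^2 + 9n + 81)

Polynomial division of n^3 - 729 by n - 9 leaves remainder 0 and quotient n^2 + 9n + 81.
Hence n^3 - 729 = (n - 9)(n^2 + 9n + 81).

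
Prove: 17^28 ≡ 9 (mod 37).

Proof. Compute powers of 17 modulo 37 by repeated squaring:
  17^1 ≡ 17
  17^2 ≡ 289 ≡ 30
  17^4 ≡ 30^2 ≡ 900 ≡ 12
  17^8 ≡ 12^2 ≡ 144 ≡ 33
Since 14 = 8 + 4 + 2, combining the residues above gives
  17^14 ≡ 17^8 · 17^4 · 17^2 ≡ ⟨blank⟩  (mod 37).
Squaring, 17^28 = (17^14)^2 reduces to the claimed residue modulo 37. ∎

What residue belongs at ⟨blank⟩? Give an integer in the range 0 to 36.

17^8 · 17^4 · 17^2 ≡ 33 · 12 · 30 = 11880.
11880 mod 37 = 3, so 17^14 ≡ 3 (mod 37).

3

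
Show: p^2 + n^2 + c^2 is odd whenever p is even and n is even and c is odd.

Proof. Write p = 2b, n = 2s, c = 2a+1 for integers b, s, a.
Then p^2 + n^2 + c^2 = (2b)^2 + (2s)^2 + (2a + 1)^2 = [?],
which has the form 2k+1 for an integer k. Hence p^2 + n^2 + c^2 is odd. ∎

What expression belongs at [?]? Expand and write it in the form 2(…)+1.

2(2a^2 + 2a + 2b^2 + 2s^2) + 1

Expanding: (2b)^2 + (2s)^2 + (2a + 1)^2 = 4a^2 + 4a + 4b^2 + 4s^2 + 1.
Every term except the constant is even, so this is 2(2a^2 + 2a + 2b^2 + 2s^2) + 1,
and 2a^2 + 2a + 2b^2 + 2s^2 ∈ ℤ gives the required form.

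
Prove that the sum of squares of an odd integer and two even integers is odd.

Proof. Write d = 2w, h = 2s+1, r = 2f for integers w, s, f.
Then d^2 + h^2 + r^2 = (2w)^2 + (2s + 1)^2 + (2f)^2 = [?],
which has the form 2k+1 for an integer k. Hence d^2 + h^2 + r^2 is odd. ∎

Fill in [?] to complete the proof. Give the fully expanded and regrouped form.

(2w)^2 + (2s + 1)^2 + (2f)^2 = 4f^2 + 4s^2 + 4s + 4w^2 + 1
= 2(2f^2 + 2s^2 + 2s + 2w^2) + 1.
Since 2f^2 + 2s^2 + 2s + 2w^2 is an integer, the sum of squares is of the form 2k+1 for an integer k.

2(2f^2 + 2s^2 + 2s + 2w^2) + 1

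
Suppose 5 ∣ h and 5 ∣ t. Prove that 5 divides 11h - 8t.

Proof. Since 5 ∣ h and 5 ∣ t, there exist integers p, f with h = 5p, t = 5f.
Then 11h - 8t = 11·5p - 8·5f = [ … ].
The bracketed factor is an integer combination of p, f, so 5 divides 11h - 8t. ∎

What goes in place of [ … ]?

5(-8f + 11p)

Pull the common 5 out of every term: 11·5p - 8·5f = 5(-8f + 11p).
-8f + 11p is an integer, which exhibits the divisibility.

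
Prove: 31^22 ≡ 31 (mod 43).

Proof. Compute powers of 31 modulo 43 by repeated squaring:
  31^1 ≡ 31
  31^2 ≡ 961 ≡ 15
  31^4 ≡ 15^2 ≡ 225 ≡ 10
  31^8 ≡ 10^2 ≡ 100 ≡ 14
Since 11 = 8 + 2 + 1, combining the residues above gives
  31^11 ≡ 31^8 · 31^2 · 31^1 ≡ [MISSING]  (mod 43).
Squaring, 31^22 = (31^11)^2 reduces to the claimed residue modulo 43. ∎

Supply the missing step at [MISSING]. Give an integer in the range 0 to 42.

17

Multiply the listed residues: 14 · 15 · 31 = 210 → 6510.
Reducing modulo 43: 6510 = 151·43 + 17, so 31^11 ≡ 17.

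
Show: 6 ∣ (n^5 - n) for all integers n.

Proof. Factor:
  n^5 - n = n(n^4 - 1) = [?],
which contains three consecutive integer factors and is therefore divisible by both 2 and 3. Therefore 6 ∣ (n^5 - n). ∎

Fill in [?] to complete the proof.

n^4 - 1 = (n^2 - 1)(n^2 + 1), and n^2 - 1 = (n-1)(n+1).
So n(n^4 - 1) = (n - 1)n(n + 1)(n^2 + 1).

(n - 1)n(n + 1)(n^2 + 1)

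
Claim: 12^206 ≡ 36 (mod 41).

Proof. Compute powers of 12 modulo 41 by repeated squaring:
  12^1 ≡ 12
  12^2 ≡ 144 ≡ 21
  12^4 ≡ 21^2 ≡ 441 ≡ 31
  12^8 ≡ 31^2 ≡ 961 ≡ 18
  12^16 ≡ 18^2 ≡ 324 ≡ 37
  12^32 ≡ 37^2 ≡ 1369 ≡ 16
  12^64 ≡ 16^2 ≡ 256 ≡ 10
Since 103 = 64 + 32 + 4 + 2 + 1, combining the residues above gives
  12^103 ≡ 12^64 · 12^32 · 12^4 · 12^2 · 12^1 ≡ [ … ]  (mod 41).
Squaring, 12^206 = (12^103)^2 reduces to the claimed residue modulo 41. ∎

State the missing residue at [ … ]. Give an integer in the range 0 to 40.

35

Multiply the listed residues: 10 · 16 · 31 · 21 · 12 = 160 → 4960 → 104160 → 1249920.
Reducing modulo 41: 1249920 = 30485·41 + 35, so 12^103 ≡ 35.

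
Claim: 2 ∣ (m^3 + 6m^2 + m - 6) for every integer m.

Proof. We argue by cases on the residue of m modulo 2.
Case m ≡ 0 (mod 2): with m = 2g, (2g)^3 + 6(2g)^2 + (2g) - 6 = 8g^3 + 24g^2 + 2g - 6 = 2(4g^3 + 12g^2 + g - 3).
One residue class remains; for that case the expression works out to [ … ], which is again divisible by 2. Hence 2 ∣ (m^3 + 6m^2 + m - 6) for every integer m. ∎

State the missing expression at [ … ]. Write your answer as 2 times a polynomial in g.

2(4g^3 + 18g^2 + 16g + 1)

Only m ≡ 1 (mod 2) is unaccounted for. Put m = 2g+1:
(2g+1)^3 + 6(2g+1)^2 + (2g+1) - 6 expands to 8g^3 + 36g^2 + 32g + 2,
and factoring out 2 leaves 2(4g^3 + 18g^2 + 16g + 1).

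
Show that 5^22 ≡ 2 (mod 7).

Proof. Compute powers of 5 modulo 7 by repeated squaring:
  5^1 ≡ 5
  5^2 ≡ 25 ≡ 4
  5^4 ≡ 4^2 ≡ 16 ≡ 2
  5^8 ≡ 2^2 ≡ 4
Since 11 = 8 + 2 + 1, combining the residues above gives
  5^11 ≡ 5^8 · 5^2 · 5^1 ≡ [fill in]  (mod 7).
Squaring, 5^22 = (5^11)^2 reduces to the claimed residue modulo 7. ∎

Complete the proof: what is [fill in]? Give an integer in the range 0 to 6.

Multiply the listed residues: 4 · 4 · 5 = 16 → 80.
Reducing modulo 7: 80 = 11·7 + 3, so 5^11 ≡ 3.

3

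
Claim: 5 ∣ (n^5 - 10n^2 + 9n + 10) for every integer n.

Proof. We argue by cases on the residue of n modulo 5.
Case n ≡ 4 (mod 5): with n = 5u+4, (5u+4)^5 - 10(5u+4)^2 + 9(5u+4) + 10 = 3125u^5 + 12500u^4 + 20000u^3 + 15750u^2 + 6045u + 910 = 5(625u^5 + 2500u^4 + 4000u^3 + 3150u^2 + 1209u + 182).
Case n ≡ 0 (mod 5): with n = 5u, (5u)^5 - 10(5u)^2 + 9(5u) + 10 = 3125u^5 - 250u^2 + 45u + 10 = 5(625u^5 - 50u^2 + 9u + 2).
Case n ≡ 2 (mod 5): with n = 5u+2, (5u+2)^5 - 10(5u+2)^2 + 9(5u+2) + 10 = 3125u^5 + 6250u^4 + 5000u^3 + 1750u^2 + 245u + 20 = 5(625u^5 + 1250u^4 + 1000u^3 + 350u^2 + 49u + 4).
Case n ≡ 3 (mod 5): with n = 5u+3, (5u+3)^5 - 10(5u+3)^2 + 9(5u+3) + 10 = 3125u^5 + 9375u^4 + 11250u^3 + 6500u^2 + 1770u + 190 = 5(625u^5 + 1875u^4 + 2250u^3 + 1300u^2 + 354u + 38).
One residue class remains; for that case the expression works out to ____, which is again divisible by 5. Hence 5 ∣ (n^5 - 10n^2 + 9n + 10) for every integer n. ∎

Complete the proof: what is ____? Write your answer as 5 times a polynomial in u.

Only n ≡ 1 (mod 5) is unaccounted for. Put n = 5u+1:
(5u+1)^5 - 10(5u+1)^2 + 9(5u+1) + 10 expands to 3125u^5 + 3125u^4 + 1250u^3 - 30u + 10,
and factoring out 5 leaves 5(625u^5 + 625u^4 + 250u^3 - 6u + 2).

5(625u^5 + 625u^4 + 250u^3 - 6u + 2)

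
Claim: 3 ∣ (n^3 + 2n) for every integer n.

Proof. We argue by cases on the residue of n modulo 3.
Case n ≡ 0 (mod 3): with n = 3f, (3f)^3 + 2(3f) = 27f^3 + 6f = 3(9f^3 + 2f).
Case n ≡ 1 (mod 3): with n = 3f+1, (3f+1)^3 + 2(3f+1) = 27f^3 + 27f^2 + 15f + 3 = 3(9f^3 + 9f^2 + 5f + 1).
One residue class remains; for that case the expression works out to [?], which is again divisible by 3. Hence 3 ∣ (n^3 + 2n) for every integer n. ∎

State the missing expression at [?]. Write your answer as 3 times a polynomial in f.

Only n ≡ 2 (mod 3) is unaccounted for. Put n = 3f+2:
(3f+2)^3 + 2(3f+2) expands to 27f^3 + 54f^2 + 42f + 12,
and factoring out 3 leaves 3(9f^3 + 18f^2 + 14f + 4).

3(9f^3 + 18f^2 + 14f + 4)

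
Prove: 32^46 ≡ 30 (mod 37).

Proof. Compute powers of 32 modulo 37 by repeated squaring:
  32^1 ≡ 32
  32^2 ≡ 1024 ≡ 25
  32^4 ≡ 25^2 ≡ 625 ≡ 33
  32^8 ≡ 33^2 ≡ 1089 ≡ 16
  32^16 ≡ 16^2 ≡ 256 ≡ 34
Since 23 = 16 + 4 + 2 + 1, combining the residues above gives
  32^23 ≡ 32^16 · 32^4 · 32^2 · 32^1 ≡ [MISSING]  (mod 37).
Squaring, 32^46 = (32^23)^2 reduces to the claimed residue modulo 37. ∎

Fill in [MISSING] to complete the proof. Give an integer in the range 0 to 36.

Multiply the listed residues: 34 · 33 · 25 · 32 = 1122 → 28050 → 897600.
Reducing modulo 37: 897600 = 24259·37 + 17, so 32^23 ≡ 17.

17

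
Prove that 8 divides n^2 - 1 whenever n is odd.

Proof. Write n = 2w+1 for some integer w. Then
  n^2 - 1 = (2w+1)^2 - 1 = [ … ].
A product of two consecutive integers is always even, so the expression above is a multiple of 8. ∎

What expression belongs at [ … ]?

(2w+1)^2 - 1 = 4w^2 + 4w + 1 - 1 = 4w^2 + 4w = 4w(w+1).
Since w and w+1 are consecutive, w(w+1) is even, and 4·(even) is a multiple of 8.

4w(w + 1)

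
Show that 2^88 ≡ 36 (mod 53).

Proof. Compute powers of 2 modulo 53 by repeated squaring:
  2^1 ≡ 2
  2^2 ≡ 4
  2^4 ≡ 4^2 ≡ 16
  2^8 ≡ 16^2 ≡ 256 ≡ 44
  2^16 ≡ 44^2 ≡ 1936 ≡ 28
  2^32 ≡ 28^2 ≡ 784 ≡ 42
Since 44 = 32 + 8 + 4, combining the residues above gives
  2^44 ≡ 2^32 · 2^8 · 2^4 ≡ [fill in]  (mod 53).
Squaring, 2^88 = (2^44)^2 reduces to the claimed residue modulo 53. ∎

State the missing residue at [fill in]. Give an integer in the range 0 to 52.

Multiply the listed residues: 42 · 44 · 16 = 1848 → 29568.
Reducing modulo 53: 29568 = 557·53 + 47, so 2^44 ≡ 47.

47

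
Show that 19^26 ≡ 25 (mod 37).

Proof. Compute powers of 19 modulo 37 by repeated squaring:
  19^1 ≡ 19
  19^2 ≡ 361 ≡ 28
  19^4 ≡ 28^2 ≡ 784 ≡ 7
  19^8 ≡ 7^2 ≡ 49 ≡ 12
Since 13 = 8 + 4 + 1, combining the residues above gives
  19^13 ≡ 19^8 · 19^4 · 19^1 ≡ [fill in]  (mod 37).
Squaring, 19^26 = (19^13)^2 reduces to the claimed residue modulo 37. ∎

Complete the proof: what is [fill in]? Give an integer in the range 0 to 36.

5

19^8 · 19^4 · 19^1 ≡ 12 · 7 · 19 = 1596.
1596 mod 37 = 5, so 19^13 ≡ 5 (mod 37).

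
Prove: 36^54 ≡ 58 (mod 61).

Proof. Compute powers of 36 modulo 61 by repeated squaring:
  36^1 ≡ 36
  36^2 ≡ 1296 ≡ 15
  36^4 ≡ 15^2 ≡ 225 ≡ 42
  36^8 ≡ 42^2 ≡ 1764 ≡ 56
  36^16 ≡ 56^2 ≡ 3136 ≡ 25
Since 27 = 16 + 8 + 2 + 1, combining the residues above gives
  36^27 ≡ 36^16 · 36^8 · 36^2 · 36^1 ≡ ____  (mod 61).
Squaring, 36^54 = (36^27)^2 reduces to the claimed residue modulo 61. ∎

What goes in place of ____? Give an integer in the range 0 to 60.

36^16 · 36^8 · 36^2 · 36^1 ≡ 25 · 56 · 15 · 36 = 756000.
756000 mod 61 = 27, so 36^27 ≡ 27 (mod 61).

27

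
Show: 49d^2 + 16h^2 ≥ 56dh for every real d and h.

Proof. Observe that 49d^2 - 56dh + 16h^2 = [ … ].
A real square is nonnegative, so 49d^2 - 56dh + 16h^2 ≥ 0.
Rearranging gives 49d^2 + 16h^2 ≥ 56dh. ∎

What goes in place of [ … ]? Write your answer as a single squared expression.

(7d - 4h)^2

49d^2 - 56dh + 16h^2 is a perfect-square trinomial: the outer terms are (7d)^2 and (4h)^2, and the cross term is -2·7d·4h.
So 49d^2 - 56dh + 16h^2 = (7d - 4h)^2 ≥ 0.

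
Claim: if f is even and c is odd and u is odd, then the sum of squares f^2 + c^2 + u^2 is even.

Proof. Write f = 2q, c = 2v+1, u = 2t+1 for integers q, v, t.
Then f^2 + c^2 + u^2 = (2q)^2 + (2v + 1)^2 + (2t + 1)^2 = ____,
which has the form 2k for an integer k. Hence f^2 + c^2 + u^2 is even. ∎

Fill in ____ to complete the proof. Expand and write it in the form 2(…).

(2q)^2 + (2v + 1)^2 + (2t + 1)^2 = 4q^2 + 4t^2 + 4t + 4v^2 + 4v + 2
= 2(2q^2 + 2t^2 + 2t + 2v^2 + 2v + 1).
Since 2q^2 + 2t^2 + 2t + 2v^2 + 2v + 1 is an integer, the sum of squares is of the form 2k for an integer k.

2(2q^2 + 2t^2 + 2t + 2v^2 + 2v + 1)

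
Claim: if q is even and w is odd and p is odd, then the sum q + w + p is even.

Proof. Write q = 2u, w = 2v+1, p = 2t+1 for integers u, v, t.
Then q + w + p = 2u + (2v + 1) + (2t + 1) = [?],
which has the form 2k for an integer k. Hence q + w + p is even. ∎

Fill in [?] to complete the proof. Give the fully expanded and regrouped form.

2(t + u + v + 1)

Expanding: 2u + (2v + 1) + (2t + 1) = 2t + 2u + 2v + 2.
Every term is even; pulling out the factor of 2 gives 2(t + u + v + 1).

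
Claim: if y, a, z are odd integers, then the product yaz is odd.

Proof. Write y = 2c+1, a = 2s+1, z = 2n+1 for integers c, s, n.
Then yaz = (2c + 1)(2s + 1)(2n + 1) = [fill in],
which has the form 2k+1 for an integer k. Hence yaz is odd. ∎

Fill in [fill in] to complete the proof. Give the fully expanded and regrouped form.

2(4cns + 2cn + 2cs + c + 2ns + n + s) + 1

(2c + 1)(2s + 1)(2n + 1) = 8cns + 4cn + 4cs + 2c + 4ns + 2n + 2s + 1
= 2(4cns + 2cn + 2cs + c + 2ns + n + s) + 1.
Since 4cns + 2cn + 2cs + c + 2ns + n + s is an integer, the product is of the form 2k+1 for an integer k.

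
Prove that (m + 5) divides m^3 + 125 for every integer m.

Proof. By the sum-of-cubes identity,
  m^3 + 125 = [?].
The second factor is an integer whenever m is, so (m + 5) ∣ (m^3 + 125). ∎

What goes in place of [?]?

Polynomial division of m^3 + 125 by m + 5 leaves remainder 0 and quotient m^2 - 5m + 25.
Hence m^3 + 125 = (m + 5)(m^2 - 5m + 25).

(m + 5)(m^2 - 5m + 25)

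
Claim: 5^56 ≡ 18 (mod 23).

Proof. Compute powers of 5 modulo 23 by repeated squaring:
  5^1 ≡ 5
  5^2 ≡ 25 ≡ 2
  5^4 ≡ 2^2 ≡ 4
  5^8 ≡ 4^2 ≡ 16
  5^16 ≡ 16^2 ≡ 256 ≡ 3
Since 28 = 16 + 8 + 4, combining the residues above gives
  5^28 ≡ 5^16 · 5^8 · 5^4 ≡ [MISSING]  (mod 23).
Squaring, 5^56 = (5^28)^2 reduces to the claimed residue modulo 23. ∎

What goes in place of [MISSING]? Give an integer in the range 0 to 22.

5^16 · 5^8 · 5^4 ≡ 3 · 16 · 4 = 192.
192 mod 23 = 8, so 5^28 ≡ 8 (mod 23).

8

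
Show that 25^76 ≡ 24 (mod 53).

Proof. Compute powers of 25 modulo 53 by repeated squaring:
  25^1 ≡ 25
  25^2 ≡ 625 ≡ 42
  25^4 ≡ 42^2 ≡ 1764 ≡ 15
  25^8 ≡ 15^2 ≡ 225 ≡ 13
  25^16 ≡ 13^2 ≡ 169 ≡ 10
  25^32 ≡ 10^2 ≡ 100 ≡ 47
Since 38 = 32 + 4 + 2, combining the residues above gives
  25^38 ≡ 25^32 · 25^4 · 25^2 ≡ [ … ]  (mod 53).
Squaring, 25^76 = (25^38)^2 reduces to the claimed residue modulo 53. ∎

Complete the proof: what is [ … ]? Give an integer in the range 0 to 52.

36

Multiply the listed residues: 47 · 15 · 42 = 705 → 29610.
Reducing modulo 53: 29610 = 558·53 + 36, so 25^38 ≡ 36.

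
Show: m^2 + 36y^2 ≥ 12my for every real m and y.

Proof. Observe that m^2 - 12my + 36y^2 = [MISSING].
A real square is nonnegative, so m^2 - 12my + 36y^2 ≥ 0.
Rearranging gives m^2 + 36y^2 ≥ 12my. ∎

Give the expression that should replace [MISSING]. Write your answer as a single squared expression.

(m - 6y)^2

m^2 - 12my + 36y^2 is a perfect-square trinomial: the outer terms are (m)^2 and (6y)^2, and the cross term is -2·m·6y.
So m^2 - 12my + 36y^2 = (m - 6y)^2 ≥ 0.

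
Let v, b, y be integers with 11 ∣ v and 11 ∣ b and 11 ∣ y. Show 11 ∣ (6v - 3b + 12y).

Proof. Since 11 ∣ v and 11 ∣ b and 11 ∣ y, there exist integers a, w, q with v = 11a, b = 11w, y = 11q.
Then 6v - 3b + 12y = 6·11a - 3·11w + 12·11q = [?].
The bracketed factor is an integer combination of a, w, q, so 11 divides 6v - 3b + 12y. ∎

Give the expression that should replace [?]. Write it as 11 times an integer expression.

Each term has a factor of 11: 6·11a - 3·11w + 12·11q = 11·(6a + 12q - 3w).
Since 6a + 12q - 3w is an integer, 11 ∣ (6v - 3b + 12y).

11(6a + 12q - 3w)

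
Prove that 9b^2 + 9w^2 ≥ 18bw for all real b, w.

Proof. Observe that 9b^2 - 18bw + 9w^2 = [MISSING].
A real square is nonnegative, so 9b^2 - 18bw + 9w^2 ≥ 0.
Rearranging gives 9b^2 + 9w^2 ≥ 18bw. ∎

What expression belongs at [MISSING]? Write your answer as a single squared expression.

(3b - 3w)^2

9b^2 - 18bw + 9w^2 is a perfect-square trinomial: the outer terms are (3b)^2 and (3w)^2, and the cross term is -2·3b·3w.
So 9b^2 - 18bw + 9w^2 = (3b - 3w)^2 ≥ 0.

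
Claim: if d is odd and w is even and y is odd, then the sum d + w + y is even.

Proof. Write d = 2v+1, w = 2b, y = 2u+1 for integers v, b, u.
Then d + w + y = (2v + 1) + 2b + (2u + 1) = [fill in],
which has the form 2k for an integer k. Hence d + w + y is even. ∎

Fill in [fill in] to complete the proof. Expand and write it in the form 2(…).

2(b + u + v + 1)

Expanding: (2v + 1) + 2b + (2u + 1) = 2b + 2u + 2v + 2.
Every term is even; pulling out the factor of 2 gives 2(b + u + v + 1).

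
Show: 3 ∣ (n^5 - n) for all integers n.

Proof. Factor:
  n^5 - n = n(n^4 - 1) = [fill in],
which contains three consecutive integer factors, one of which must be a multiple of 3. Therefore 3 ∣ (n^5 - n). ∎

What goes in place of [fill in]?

(n - 1)n(n + 1)(n^2 + 1)

n^4 - 1 = (n^2 - 1)(n^2 + 1), and n^2 - 1 = (n-1)(n+1).
So n(n^4 - 1) = (n - 1)n(n + 1)(n^2 + 1).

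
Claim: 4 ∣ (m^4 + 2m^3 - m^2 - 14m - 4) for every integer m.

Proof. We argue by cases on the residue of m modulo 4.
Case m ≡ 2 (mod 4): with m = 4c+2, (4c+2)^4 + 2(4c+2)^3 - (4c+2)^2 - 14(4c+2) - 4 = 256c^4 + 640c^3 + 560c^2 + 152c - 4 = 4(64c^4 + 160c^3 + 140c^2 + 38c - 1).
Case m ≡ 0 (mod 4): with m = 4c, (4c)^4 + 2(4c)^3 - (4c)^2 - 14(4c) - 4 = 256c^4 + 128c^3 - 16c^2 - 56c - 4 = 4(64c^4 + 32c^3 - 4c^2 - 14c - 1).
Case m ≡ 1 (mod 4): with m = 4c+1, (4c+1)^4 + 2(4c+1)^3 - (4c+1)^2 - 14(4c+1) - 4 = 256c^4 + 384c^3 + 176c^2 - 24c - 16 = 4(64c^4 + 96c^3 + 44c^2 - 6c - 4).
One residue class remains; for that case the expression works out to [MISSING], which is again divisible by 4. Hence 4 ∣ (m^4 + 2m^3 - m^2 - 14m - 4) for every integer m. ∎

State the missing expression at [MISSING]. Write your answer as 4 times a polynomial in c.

The residues treated are {2, 0, 1}, so the missing case is m ≡ 3 (mod 4); write m = 4c+3.
Then (4c+3)^4 + 2(4c+3)^3 - (4c+3)^2 - 14(4c+3) - 4 = 256c^4 + 896c^3 + 1136c^2 + 568c + 80 = 4(64c^4 + 224c^3 + 284c^2 + 142c + 20).

4(64c^4 + 224c^3 + 284c^2 + 142c + 20)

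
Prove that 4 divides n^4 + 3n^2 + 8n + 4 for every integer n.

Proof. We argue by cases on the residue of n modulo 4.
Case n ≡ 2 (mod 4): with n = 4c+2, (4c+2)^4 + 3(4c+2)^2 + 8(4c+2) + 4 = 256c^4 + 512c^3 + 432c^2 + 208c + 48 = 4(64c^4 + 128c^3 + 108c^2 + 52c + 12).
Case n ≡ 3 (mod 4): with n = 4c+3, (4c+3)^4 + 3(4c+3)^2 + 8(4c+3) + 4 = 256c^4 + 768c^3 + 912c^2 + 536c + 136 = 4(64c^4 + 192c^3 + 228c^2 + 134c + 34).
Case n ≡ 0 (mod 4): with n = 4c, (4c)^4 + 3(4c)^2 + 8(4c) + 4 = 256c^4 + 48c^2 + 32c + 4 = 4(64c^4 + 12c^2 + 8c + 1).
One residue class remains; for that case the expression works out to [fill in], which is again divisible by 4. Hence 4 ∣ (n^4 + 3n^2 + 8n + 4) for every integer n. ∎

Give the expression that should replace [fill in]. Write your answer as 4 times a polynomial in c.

The residues treated are {2, 3, 0}, so the missing case is n ≡ 1 (mod 4); write n = 4c+1.
Then (4c+1)^4 + 3(4c+1)^2 + 8(4c+1) + 4 = 256c^4 + 256c^3 + 144c^2 + 72c + 16 = 4(64c^4 + 64c^3 + 36c^2 + 18c + 4).

4(64c^4 + 64c^3 + 36c^2 + 18c + 4)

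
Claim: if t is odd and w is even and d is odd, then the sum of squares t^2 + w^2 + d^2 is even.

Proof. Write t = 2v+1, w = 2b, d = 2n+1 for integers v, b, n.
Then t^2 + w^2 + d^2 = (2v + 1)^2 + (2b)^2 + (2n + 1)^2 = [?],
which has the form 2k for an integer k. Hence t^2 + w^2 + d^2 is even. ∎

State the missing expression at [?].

(2v + 1)^2 + (2b)^2 + (2n + 1)^2 = 4b^2 + 4n^2 + 4n + 4v^2 + 4v + 2
= 2(2b^2 + 2n^2 + 2n + 2v^2 + 2v + 1).
Since 2b^2 + 2n^2 + 2n + 2v^2 + 2v + 1 is an integer, the sum of squares is of the form 2k for an integer k.

2(2b^2 + 2n^2 + 2n + 2v^2 + 2v + 1)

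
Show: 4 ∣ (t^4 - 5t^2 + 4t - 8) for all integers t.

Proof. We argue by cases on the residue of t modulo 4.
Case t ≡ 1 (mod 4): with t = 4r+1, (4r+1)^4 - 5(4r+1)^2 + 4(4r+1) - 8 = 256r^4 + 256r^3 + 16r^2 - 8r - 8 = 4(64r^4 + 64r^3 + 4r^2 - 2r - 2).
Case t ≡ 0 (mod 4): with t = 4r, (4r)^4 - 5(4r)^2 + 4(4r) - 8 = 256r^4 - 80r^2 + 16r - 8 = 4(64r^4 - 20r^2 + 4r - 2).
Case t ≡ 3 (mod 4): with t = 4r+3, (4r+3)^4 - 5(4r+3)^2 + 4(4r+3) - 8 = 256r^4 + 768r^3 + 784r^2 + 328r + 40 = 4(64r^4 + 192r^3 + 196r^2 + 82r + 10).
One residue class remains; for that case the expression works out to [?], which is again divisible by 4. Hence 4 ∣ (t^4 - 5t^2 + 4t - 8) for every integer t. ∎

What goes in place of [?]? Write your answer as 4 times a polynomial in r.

4(64r^4 + 128r^3 + 76r^2 + 16r - 1)

The residues treated are {1, 0, 3}, so the missing case is t ≡ 2 (mod 4); write t = 4r+2.
Then (4r+2)^4 - 5(4r+2)^2 + 4(4r+2) - 8 = 256r^4 + 512r^3 + 304r^2 + 64r - 4 = 4(64r^4 + 128r^3 + 76r^2 + 16r - 1).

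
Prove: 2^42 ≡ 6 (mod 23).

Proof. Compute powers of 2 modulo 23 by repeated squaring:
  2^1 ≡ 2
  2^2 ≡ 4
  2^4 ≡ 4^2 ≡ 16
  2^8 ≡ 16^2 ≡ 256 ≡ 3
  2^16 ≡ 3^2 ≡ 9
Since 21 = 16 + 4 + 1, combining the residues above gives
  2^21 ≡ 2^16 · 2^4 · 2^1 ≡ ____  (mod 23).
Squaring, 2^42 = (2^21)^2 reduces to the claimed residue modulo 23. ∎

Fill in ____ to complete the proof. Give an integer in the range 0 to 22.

12

Multiply the listed residues: 9 · 16 · 2 = 144 → 288.
Reducing modulo 23: 288 = 12·23 + 12, so 2^21 ≡ 12.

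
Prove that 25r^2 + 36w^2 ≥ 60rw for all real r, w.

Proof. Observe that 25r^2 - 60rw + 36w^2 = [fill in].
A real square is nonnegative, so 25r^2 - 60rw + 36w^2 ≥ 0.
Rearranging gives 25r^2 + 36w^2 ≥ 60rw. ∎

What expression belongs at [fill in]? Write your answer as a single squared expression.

(5r - 6w)^2

The leading and trailing coefficients are 5^2 and 6^2, and 60 = 2·5·6, so the trinomial is (5r - 6w)^2.
Hence 25r^2 - 60rw + 36w^2 ≥ 0.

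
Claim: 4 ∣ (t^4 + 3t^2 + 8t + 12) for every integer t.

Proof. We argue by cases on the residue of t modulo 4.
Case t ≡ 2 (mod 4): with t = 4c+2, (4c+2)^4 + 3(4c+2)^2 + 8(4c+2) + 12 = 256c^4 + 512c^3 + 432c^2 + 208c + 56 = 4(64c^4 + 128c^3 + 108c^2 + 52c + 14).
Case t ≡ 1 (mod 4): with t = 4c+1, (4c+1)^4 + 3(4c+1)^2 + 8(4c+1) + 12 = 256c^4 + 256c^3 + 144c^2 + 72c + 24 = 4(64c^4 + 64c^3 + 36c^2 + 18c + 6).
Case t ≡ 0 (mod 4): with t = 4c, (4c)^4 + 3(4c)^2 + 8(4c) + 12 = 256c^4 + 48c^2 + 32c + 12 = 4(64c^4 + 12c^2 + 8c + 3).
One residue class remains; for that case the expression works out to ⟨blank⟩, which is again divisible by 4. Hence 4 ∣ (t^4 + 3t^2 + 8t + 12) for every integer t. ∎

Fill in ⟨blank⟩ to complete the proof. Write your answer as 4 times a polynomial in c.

4(64c^4 + 192c^3 + 228c^2 + 134c + 36)

The residues treated are {2, 1, 0}, so the missing case is t ≡ 3 (mod 4); write t = 4c+3.
Then (4c+3)^4 + 3(4c+3)^2 + 8(4c+3) + 12 = 256c^4 + 768c^3 + 912c^2 + 536c + 144 = 4(64c^4 + 192c^3 + 228c^2 + 134c + 36).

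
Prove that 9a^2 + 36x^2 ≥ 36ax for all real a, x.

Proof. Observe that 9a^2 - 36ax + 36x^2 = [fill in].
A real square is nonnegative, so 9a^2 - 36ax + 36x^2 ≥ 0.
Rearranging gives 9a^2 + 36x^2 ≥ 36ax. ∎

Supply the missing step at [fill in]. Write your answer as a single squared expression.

(3a - 6x)^2

9a^2 - 36ax + 36x^2 is a perfect-square trinomial: the outer terms are (3a)^2 and (6x)^2, and the cross term is -2·3a·6x.
So 9a^2 - 36ax + 36x^2 = (3a - 6x)^2 ≥ 0.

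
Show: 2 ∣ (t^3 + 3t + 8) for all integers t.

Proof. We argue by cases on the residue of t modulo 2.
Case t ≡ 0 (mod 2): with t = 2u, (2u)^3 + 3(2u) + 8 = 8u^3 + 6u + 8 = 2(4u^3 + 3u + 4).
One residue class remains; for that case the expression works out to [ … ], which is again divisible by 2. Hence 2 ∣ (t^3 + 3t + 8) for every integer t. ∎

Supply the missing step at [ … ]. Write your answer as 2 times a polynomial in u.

2(4u^3 + 6u^2 + 6u + 6)

The residues treated are {0}, so the missing case is t ≡ 1 (mod 2); write t = 2u+1.
Then (2u+1)^3 + 3(2u+1) + 8 = 8u^3 + 12u^2 + 12u + 12 = 2(4u^3 + 6u^2 + 6u + 6).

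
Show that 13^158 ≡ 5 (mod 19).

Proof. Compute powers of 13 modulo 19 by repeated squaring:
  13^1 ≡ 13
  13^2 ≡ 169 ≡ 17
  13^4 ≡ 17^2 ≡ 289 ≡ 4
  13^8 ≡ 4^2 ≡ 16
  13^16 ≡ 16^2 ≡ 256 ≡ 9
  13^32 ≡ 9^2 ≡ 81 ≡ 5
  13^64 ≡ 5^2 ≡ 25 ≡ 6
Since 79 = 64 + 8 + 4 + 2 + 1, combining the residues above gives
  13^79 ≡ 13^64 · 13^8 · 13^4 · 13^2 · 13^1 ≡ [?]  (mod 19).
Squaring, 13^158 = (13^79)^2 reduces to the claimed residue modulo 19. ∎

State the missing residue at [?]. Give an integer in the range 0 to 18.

10

13^64 · 13^8 · 13^4 · 13^2 · 13^1 ≡ 6 · 16 · 4 · 17 · 13 = 84864.
84864 mod 19 = 10, so 13^79 ≡ 10 (mod 19).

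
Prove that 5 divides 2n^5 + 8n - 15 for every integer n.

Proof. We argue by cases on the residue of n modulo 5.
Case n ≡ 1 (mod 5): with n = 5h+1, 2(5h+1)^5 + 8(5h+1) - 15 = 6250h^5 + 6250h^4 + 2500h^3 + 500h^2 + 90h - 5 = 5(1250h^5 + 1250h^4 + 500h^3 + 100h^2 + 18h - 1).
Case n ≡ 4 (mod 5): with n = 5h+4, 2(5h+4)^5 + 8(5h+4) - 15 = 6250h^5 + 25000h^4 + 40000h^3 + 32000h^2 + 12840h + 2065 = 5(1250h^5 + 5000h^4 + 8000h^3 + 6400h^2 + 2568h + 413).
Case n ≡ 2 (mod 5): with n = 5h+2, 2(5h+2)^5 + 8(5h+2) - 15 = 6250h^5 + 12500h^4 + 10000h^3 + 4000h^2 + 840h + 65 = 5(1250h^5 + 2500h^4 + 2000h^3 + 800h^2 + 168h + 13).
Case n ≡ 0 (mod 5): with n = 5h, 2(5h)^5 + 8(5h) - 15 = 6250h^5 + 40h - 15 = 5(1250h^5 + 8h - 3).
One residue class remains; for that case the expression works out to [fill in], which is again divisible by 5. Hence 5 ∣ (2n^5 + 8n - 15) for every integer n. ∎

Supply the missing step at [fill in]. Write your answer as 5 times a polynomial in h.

The residues treated are {1, 4, 2, 0}, so the missing case is n ≡ 3 (mod 5); write n = 5h+3.
Then 2(5h+3)^5 + 8(5h+3) - 15 = 6250h^5 + 18750h^4 + 22500h^3 + 13500h^2 + 4090h + 495 = 5(1250h^5 + 3750h^4 + 4500h^3 + 2700h^2 + 818h + 99).

5(1250h^5 + 3750h^4 + 4500h^3 + 2700h^2 + 818h + 99)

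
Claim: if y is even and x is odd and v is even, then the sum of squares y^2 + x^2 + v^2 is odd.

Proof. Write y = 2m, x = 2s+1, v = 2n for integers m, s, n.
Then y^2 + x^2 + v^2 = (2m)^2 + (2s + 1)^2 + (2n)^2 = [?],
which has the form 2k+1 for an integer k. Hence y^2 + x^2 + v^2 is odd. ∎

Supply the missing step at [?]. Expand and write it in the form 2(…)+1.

Expanding: (2m)^2 + (2s + 1)^2 + (2n)^2 = 4m^2 + 4n^2 + 4s^2 + 4s + 1.
Every term except the constant is even, so this is 2(2m^2 + 2n^2 + 2s^2 + 2s) + 1,
and 2m^2 + 2n^2 + 2s^2 + 2s ∈ ℤ gives the required form.

2(2m^2 + 2n^2 + 2s^2 + 2s) + 1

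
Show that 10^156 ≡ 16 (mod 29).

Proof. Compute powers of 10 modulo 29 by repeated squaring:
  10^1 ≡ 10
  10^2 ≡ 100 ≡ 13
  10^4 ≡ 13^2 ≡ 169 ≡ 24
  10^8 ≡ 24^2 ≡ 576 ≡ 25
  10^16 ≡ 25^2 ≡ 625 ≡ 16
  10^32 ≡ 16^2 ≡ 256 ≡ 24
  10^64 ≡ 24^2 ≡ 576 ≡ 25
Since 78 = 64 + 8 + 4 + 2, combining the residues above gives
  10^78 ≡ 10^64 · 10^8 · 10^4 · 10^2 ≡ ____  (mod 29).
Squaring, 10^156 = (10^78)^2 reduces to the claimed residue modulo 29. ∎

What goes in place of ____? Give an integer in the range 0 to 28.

10^64 · 10^8 · 10^4 · 10^2 ≡ 25 · 25 · 24 · 13 = 195000.
195000 mod 29 = 4, so 10^78 ≡ 4 (mod 29).

4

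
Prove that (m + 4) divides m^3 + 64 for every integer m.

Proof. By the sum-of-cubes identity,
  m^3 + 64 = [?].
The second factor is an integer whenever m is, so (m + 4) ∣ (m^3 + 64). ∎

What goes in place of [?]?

a^3 + b^3 = (a + b)(a^2 - ab + b^2). With a = m, b = 4:
m^3 + 64 = (m + 4)(m^2 - 4m + 16).

(m + 4)(m^2 - 4m + 16)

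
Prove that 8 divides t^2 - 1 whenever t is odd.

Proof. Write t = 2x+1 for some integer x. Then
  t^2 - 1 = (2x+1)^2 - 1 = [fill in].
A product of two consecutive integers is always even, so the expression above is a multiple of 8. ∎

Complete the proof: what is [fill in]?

(2x+1)^2 - 1 = 4x^2 + 4x + 1 - 1 = 4x^2 + 4x = 4x(x+1).
Since x and x+1 are consecutive, x(x+1) is even, and 4·(even) is a multiple of 8.

4x(x + 1)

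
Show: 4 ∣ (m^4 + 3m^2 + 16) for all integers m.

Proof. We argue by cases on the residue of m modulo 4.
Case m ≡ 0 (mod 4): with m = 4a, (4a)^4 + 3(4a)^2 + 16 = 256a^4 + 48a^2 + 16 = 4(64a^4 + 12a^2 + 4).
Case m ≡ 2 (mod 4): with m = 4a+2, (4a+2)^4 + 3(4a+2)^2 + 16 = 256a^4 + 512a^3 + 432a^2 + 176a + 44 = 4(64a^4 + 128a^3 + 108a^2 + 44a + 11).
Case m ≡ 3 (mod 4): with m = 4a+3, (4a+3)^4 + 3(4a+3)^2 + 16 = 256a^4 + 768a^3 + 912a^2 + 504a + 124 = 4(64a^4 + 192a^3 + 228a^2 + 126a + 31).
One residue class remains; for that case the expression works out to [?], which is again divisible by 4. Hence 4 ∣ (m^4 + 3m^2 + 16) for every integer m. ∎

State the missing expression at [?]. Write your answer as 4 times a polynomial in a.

4(64a^4 + 64a^3 + 36a^2 + 10a + 5)

The residues treated are {0, 2, 3}, so the missing case is m ≡ 1 (mod 4); write m = 4a+1.
Then (4a+1)^4 + 3(4a+1)^2 + 16 = 256a^4 + 256a^3 + 144a^2 + 40a + 20 = 4(64a^4 + 64a^3 + 36a^2 + 10a + 5).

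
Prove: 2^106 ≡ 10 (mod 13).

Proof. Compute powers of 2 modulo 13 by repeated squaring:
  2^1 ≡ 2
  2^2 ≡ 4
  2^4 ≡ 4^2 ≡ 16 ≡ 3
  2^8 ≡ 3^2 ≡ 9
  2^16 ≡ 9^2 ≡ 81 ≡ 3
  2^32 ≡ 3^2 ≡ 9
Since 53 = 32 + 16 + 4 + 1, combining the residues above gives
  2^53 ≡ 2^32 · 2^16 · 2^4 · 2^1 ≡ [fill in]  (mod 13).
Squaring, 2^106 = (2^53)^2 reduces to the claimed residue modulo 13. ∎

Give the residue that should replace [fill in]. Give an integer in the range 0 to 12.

2^32 · 2^16 · 2^4 · 2^1 ≡ 9 · 3 · 3 · 2 = 162.
162 mod 13 = 6, so 2^53 ≡ 6 (mod 13).

6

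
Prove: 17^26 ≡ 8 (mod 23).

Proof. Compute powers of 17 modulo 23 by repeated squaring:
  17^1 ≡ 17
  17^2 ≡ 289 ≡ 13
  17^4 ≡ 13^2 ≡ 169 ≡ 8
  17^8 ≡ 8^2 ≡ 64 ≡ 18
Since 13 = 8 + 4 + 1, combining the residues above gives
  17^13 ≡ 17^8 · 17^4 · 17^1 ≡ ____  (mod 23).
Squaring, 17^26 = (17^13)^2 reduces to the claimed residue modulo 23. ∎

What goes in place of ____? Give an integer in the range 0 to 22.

10

Multiply the listed residues: 18 · 8 · 17 = 144 → 2448.
Reducing modulo 23: 2448 = 106·23 + 10, so 17^13 ≡ 10.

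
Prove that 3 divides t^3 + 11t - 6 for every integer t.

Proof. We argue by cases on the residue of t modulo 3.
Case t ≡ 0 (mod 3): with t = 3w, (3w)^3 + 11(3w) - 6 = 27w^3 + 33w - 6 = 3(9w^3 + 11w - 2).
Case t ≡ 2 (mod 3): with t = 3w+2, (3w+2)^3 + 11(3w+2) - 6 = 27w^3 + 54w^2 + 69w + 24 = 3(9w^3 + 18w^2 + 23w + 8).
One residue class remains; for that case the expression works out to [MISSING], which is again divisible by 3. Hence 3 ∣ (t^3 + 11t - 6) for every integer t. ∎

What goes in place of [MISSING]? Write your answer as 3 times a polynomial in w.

3(9w^3 + 9w^2 + 14w + 2)

The residues treated are {0, 2}, so the missing case is t ≡ 1 (mod 3); write t = 3w+1.
Then (3w+1)^3 + 11(3w+1) - 6 = 27w^3 + 27w^2 + 42w + 6 = 3(9w^3 + 9w^2 + 14w + 2).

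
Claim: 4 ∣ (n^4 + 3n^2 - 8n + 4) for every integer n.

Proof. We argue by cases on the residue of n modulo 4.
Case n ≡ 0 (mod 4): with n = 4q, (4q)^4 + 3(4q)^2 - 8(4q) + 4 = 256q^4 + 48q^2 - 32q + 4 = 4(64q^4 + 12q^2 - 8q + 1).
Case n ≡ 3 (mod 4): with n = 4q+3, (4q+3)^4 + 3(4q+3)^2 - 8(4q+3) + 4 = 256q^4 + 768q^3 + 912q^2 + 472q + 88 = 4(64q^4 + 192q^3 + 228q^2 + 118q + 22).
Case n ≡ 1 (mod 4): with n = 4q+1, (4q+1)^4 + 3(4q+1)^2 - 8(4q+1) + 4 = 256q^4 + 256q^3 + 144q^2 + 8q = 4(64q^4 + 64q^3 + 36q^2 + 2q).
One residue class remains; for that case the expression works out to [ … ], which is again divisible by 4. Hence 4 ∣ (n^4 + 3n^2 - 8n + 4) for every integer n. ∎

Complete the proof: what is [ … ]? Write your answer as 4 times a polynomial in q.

4(64q^4 + 128q^3 + 108q^2 + 36q + 4)

The residues treated are {0, 3, 1}, so the missing case is n ≡ 2 (mod 4); write n = 4q+2.
Then (4q+2)^4 + 3(4q+2)^2 - 8(4q+2) + 4 = 256q^4 + 512q^3 + 432q^2 + 144q + 16 = 4(64q^4 + 128q^3 + 108q^2 + 36q + 4).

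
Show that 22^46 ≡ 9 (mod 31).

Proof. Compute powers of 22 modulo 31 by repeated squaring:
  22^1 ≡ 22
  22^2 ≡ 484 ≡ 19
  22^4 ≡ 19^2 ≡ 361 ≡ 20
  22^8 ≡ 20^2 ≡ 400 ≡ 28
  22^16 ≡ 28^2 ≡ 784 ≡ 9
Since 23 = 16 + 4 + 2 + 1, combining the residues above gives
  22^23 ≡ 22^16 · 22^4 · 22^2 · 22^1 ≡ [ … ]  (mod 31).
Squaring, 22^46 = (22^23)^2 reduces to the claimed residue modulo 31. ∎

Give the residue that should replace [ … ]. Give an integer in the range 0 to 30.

22^16 · 22^4 · 22^2 · 22^1 ≡ 9 · 20 · 19 · 22 = 75240.
75240 mod 31 = 3, so 22^23 ≡ 3 (mod 31).

3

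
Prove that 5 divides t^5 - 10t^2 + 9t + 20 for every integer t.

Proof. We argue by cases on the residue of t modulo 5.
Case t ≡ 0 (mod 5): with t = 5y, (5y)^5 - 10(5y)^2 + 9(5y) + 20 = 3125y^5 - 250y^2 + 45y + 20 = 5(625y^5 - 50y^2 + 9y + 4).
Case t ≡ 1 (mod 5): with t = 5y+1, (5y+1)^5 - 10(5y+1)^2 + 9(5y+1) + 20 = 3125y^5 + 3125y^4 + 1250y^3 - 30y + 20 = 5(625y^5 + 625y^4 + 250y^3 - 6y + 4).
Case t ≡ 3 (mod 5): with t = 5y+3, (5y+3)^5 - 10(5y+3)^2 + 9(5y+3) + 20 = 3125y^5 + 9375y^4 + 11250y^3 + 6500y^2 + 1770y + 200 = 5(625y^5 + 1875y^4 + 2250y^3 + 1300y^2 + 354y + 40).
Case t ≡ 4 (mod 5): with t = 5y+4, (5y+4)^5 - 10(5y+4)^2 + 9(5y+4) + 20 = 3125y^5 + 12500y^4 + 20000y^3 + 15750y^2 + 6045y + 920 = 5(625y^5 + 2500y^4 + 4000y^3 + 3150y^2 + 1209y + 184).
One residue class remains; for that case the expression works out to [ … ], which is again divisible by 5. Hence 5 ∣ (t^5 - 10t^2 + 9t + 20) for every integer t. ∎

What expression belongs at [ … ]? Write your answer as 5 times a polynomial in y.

5(625y^5 + 1250y^4 + 1000y^3 + 350y^2 + 49y + 6)

The residues treated are {0, 1, 3, 4}, so the missing case is t ≡ 2 (mod 5); write t = 5y+2.
Then (5y+2)^5 - 10(5y+2)^2 + 9(5y+2) + 20 = 3125y^5 + 6250y^4 + 5000y^3 + 1750y^2 + 245y + 30 = 5(625y^5 + 1250y^4 + 1000y^3 + 350y^2 + 49y + 6).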